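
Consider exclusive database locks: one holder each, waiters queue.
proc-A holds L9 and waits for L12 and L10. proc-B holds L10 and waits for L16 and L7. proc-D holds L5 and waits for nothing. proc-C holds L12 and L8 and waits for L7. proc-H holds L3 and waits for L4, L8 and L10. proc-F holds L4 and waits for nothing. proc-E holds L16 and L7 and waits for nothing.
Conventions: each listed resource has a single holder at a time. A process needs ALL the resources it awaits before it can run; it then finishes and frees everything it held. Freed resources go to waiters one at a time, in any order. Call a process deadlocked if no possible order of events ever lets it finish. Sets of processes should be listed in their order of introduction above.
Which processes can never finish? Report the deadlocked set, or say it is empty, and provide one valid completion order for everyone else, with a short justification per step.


Nothing here is deadlocked.
Key observation: no waiting chain loops back on itself — every chain ends at a process that waits on nothing, so everyone eventually runs.
One completion order for the rest: proc-E, proc-D, proc-C, proc-B, proc-A, proc-F, proc-H.
Verifying each step:
  run proc-E (it waits on nothing); releases L16 and L7
  run proc-D (it waits on nothing); releases L5
  run proc-C (all its waits — L7 — are resolved); releases L12 and L8
  run proc-B (all its waits — L16 and L7 — are resolved); releases L10
  run proc-A (all its waits — L12 and L10 — are resolved); releases L9
  run proc-F (it waits on nothing); releases L4
  run proc-H (all its waits — L4, L8 and L10 — are resolved); releases L3


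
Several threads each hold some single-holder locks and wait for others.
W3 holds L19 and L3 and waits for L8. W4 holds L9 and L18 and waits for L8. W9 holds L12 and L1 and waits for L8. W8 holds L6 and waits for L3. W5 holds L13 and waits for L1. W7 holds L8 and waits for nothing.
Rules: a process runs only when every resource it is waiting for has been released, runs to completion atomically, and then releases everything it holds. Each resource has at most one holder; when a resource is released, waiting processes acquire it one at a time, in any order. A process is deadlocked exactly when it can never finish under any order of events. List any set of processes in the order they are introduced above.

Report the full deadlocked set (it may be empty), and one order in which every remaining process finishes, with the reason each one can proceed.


The deadlocked set is empty.
Key observation: although several processes wait, no cycle exists — each chain bottoms out at a free runner.
A valid finishing order for the others: W7, W3, W9, W4, W8, W5.
Walking it through:
  W7: no waits; runs immediately, freeing L8
  run W3 (all its waits — L8 — are resolved); releases L19 and L3
  run W9 (all its waits — L8 — are resolved); releases L12 and L1
  run W4 (all its waits — L8 — are resolved); releases L9 and L18
  run W8 (all its waits — L3 — are resolved); releases L6
  run W5 (all its waits — L1 — are resolved); releases L13


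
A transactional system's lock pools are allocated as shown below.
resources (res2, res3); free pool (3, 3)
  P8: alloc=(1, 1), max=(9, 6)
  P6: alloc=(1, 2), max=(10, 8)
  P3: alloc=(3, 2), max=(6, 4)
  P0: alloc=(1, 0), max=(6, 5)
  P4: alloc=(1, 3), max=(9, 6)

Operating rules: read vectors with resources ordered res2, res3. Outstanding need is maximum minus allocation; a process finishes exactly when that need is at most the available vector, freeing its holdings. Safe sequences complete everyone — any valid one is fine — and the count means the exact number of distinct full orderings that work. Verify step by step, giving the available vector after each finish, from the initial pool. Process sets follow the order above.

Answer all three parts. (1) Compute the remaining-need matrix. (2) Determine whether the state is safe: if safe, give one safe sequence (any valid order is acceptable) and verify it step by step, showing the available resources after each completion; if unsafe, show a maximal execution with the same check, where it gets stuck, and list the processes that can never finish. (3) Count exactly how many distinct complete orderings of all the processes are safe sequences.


(1) Remaining need (order res2, res3):
  P8: (8, 5)
  P6: (9, 6)
  P3: (3, 2)
  P0: (5, 5)
  P4: (8, 3)
(2) UNSAFE — no complete ordering exists.
Key observation: no order helps: past P3, P0, the free pool tops out at (7, 5), below what each blocked process needs in res2.
Going as far as possible: P3, P0; after that, nothing fits. Verifying each step:
  pool = (3, 3)
  P3 needs (3, 2) <= (3, 3) -> finishes; pool += (3, 2) = (6, 5)
  P0 needs (5, 5) <= (6, 5) -> finishes; pool += (1, 0) = (7, 5)
  P8 cannot run: need (8, 5) vs free (7, 5) (insufficient res2)
  P6 cannot run: need (9, 6) vs free (7, 5) (insufficient res2 and res3)
  P4 cannot run: need (8, 3) vs free (7, 5) (insufficient res2)
Never able to finish: P8, P6 and P4.
(3) Precisely 0 of the possible complete orderings are safe sequences.


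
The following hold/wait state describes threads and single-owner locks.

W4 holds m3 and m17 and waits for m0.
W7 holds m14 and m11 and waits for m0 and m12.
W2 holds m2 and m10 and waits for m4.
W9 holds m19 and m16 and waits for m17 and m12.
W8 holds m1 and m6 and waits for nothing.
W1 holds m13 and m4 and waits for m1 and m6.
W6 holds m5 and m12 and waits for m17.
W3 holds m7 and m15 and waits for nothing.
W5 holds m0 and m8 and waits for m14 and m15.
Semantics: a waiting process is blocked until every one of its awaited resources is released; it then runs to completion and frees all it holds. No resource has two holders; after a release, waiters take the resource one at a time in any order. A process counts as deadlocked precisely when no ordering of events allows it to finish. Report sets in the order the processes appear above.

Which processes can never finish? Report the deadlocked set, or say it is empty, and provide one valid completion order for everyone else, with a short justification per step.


Deadlocked set: W4, W7, W9, W6 and W5.
Key observation: along W4 -> W5 -> W7 -> W6 -> W4, each member waits on what the next one holds — a deadlock; W9 waits into the deadlock from upstream.
The rest can finish in the order W3, W8, W1, W2.
Walking it through:
  W3: no waits; runs immediately, freeing m7 and m15
  W8: no waits; runs immediately, freeing m1 and m6
  run W1 (all its waits — m1 and m6 — are resolved); releases m13 and m4
  run W2 (all its waits — m4 — are resolved); releases m2 and m10


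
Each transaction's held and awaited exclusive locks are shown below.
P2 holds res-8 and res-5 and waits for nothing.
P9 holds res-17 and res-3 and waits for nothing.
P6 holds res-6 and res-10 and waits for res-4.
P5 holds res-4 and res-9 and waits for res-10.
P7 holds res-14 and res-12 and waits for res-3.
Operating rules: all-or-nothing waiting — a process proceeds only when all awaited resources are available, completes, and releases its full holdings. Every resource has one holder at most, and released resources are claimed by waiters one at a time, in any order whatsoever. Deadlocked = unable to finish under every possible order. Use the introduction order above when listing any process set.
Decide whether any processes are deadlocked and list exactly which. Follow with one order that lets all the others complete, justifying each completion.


Deadlocked: P6 and P5.
Key observation: the waits loop around P6 -> P5 -> P6 with no way out; no other process is dragged down with it.
One completion order for the rest: P2, P9, P7.
Walking it through:
  P2 waits on nothing -> runs at once and releases res-8 and res-5
  P9 waits on nothing -> runs at once and releases res-17 and res-3
  P7 waits on res-3 — all released -> runs and releases res-14 and res-12


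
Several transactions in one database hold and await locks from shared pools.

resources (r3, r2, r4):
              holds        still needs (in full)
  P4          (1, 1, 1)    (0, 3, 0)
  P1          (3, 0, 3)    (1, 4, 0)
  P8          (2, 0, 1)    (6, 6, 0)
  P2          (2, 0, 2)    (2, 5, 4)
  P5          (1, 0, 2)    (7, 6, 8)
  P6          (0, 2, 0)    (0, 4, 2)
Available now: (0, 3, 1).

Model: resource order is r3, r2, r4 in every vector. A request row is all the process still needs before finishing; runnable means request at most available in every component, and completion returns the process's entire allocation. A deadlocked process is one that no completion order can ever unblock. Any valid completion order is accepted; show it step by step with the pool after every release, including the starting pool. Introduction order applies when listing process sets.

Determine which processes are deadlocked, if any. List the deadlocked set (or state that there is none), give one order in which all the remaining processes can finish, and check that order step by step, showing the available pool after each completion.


No process is deadlocked.
Key observation: there is always a runnable process — P4 first — so the state unwinds completely.
One completion order for the rest: P4, P6, P1, P2, P8, P5. Verifying each step:
  pool = (0, 3, 1)
  run P4 (needs (0, 3, 0), free (0, 3, 1)); after release of (1, 1, 1) the pool is (1, 4, 2)
  run P6 (needs (0, 4, 2), free (1, 4, 2)); after release of (0, 2, 0) the pool is (1, 6, 2)
  run P1 (needs (1, 4, 0), free (1, 6, 2)); after release of (3, 0, 3) the pool is (4, 6, 5)
  run P2 (needs (2, 5, 4), free (4, 6, 5)); after release of (2, 0, 2) the pool is (6, 6, 7)
  run P8 (needs (6, 6, 0), free (6, 6, 7)); after release of (2, 0, 1) the pool is (8, 6, 8)
  run P5 (needs (7, 6, 8), free (8, 6, 8)); after release of (1, 0, 2) the pool is (9, 6, 10)


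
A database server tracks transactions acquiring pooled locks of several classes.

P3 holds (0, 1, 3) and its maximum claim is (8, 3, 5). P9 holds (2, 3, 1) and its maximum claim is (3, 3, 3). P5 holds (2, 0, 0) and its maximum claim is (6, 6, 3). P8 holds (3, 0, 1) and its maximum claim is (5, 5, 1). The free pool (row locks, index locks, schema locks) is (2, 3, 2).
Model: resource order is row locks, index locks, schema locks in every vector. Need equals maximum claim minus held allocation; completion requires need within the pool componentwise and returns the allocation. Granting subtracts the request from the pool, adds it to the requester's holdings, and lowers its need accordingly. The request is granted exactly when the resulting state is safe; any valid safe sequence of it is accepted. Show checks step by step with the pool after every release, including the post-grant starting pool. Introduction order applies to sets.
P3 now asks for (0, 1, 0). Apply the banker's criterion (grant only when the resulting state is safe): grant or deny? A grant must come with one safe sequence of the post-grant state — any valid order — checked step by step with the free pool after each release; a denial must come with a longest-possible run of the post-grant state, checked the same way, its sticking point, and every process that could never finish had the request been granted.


DENY: after the grant no complete ordering would exist.
Key observation: after P9, P8 the pool peaks at (7, 5, 4), and each blocked process is short somewhere: P3 on row locks; P5 on index locks.
After a pretend grant, a maximal execution: P9, P8 — then nothing else fits. Check, step by step:
  pool = (2, 2, 2)
  P9 needs (1, 0, 2) <= (2, 2, 2) -> finishes; pool += (2, 3, 1) = (4, 5, 3)
  P8 needs (2, 5, 0) <= (4, 5, 3) -> finishes; pool += (3, 0, 1) = (7, 5, 4)
  blocked: P3 wants (8, 1, 2), pool (7, 5, 4) — not enough row locks
  blocked: P5 wants (4, 6, 3), pool (7, 5, 4) — not enough index locks
Post-grant, the permanently blocked set is P3 and P5.


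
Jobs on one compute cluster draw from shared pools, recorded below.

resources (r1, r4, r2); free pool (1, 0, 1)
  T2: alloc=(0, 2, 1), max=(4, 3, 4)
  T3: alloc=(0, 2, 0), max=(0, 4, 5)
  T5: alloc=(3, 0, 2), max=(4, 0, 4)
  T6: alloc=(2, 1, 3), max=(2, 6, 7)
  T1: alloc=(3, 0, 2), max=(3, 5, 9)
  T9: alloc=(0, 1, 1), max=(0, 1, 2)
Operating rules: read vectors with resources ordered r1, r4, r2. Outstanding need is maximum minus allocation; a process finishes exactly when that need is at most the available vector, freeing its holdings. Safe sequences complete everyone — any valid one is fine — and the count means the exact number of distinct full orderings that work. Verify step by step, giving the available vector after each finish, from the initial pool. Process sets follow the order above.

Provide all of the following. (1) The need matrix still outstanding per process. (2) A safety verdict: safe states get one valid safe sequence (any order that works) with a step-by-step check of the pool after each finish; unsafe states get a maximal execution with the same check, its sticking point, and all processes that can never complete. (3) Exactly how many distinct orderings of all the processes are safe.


(1) Outstanding need per process (order r1, r4, r2):
  T2: (4, 1, 3)
  T3: (0, 2, 5)
  T5: (1, 0, 2)
  T6: (0, 5, 4)
  T1: (0, 5, 7)
  T9: (0, 0, 1)
(2) SAFE, for example via the order T9, T5, T2, T3, T6, T1.
Key observation: the first exact fit in this order is T9 — it needs (0, 0, 1) with (1, 0, 1) free, meeting a requested resource to the last unit.
Step-by-step check:
  pool = (1, 0, 1)
  T9 needs (0, 0, 1) <= (1, 0, 1) -> finishes; pool += (0, 1, 1) = (1, 1, 2)
  T5 needs (1, 0, 2) <= (1, 1, 2) -> finishes; pool += (3, 0, 2) = (4, 1, 4)
  T2 needs (4, 1, 3) <= (4, 1, 4) -> finishes; pool += (0, 2, 1) = (4, 3, 5)
  T3 needs (0, 2, 5) <= (4, 3, 5) -> finishes; pool += (0, 2, 0) = (4, 5, 5)
  T6 needs (0, 5, 4) <= (4, 5, 5) -> finishes; pool += (2, 1, 3) = (6, 6, 8)
  T1 needs (0, 5, 7) <= (6, 6, 8) -> finishes; pool += (3, 0, 2) = (9, 6, 10)
(3) Precisely 1 of the possible complete orderings is a safe sequence.


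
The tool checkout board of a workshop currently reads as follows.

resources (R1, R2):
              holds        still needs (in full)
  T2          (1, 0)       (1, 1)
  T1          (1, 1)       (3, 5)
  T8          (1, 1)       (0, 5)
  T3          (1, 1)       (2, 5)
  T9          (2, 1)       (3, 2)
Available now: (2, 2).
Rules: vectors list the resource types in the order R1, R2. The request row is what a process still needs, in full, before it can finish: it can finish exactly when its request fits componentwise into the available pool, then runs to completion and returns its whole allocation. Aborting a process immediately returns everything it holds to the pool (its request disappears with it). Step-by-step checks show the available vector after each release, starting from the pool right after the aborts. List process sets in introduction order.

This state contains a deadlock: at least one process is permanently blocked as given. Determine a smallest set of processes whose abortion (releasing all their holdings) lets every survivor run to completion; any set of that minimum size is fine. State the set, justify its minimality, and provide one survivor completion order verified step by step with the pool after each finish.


Minimum abort set: T1 and T3.
Key observation: T8 had no path to completion before; after the abort of T1 and T3 ((2, 2) returned), step 3 is where it fits.
Why nothing smaller works — every single abort fails: T2 alone leaves T1 blocked (short on R2); T1 alone leaves T8 blocked (short on R2); T8 alone leaves T1 blocked (short on R2); T3 alone leaves T1 blocked (short on R2); T9 alone leaves T1 blocked (short on R2).
The survivors complete as T9, T2, T8. Verifying each step (starting from the post-abort pool):
  pool = (4, 4)
  run T9 (needs (3, 2), free (4, 4)); after release of (2, 1) the pool is (6, 5)
  run T2 (needs (1, 1), free (6, 5)); after release of (1, 0) the pool is (7, 5)
  run T8 (needs (0, 5), free (7, 5)); after release of (1, 1) the pool is (8, 6)


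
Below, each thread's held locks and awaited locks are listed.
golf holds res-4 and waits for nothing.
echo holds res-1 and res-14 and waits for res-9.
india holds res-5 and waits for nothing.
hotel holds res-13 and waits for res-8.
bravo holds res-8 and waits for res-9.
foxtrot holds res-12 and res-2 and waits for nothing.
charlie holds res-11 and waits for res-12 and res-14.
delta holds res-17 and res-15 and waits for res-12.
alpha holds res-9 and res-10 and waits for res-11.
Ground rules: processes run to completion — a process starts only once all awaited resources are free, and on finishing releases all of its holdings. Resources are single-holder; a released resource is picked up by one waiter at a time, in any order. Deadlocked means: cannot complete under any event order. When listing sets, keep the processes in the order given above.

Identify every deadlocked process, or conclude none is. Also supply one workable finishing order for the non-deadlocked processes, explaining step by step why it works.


Deadlocked set: echo, hotel, bravo, charlie and alpha.
Key observation: the loop echo -> alpha -> charlie -> echo blocks itself forever; hotel and bravo wait into the deadlock from upstream.
One completion order for the rest: golf, foxtrot, delta, india.
Walking it through:
  golf: no waits; runs immediately, freeing res-4
  foxtrot: no waits; runs immediately, freeing res-12 and res-2
  delta waits on res-12 — all released -> runs and releases res-17 and res-15
  india: no waits; runs immediately, freeing res-5


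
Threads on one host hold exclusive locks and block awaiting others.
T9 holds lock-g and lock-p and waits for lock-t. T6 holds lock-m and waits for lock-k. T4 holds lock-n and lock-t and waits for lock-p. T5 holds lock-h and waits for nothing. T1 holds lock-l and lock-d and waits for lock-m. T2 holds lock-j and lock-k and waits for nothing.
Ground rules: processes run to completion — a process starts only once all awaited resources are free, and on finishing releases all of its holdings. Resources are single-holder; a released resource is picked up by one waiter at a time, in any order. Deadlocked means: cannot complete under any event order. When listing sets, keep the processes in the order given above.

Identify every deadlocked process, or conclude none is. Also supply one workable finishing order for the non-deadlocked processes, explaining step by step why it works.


Deadlocked set: T9 and T4.
Key observation: the cycle T9 -> T4 -> T9 can never break — each member waits on the next; no other process is dragged down with it.
One completion order for the rest: T5, T2, T6, T1.
Step-by-step check:
  T5: no waits; runs immediately, freeing lock-h
  T2: no waits; runs immediately, freeing lock-j and lock-k
  T6 waits on lock-k — all released -> runs and releases lock-m
  T1 waits on lock-m — all released -> runs and releases lock-l and lock-d


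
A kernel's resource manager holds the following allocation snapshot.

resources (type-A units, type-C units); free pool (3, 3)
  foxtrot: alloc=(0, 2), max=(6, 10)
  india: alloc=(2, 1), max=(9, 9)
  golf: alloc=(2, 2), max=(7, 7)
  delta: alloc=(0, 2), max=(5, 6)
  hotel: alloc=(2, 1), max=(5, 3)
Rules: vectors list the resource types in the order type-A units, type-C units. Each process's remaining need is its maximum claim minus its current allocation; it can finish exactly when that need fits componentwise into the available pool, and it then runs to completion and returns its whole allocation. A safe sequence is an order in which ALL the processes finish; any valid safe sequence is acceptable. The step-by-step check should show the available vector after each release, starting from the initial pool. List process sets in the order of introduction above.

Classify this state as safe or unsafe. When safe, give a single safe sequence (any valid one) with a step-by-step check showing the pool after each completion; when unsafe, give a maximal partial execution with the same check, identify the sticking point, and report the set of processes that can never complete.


SAFE. One safe sequence: hotel, delta, golf, foxtrot, india.
Key observation: hotel marks the first exact bind of the order: its need (3, 2) fits the free (3, 3) with zero slack on a requested resource.
Verifying each step:
  pool = (3, 3)
  hotel needs (3, 2) <= (3, 3) -> finishes; pool += (2, 1) = (5, 4)
  delta needs (5, 4) <= (5, 4) -> finishes; pool += (0, 2) = (5, 6)
  golf needs (5, 5) <= (5, 6) -> finishes; pool += (2, 2) = (7, 8)
  foxtrot needs (6, 8) <= (7, 8) -> finishes; pool += (0, 2) = (7, 10)
  india needs (7, 8) <= (7, 10) -> finishes; pool += (2, 1) = (9, 11)


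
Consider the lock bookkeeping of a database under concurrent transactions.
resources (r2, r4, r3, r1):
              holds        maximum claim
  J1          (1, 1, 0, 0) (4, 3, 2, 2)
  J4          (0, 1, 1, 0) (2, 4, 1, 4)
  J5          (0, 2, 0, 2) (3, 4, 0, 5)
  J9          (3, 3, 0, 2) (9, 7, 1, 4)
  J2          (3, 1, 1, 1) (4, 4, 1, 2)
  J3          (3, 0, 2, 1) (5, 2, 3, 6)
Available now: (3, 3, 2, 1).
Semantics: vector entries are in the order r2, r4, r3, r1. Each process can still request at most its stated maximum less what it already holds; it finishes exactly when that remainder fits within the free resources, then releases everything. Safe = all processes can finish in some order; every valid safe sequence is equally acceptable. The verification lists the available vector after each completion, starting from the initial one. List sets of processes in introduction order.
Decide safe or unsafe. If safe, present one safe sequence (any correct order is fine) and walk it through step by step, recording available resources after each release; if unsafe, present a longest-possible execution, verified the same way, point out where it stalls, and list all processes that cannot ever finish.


SAFE. One safe sequence: J2, J9, J4, J1, J5, J3.
Key observation: J2 is the earliest step where a requested resource binds exactly: need (1, 3, 0, 1), pool (3, 3, 2, 1) at its turn.
Verifying each step:
  pool = (3, 3, 2, 1)
  J2: need (1, 3, 0, 1) fits (3, 3, 2, 1); releases (3, 1, 1, 1), pool now (6, 4, 3, 2)
  J9: need (6, 4, 1, 2) fits (6, 4, 3, 2); releases (3, 3, 0, 2), pool now (9, 7, 3, 4)
  J4: need (2, 3, 0, 4) fits (9, 7, 3, 4); releases (0, 1, 1, 0), pool now (9, 8, 4, 4)
  J1: need (3, 2, 2, 2) fits (9, 8, 4, 4); releases (1, 1, 0, 0), pool now (10, 9, 4, 4)
  J5: need (3, 2, 0, 3) fits (10, 9, 4, 4); releases (0, 2, 0, 2), pool now (10, 11, 4, 6)
  J3: need (2, 2, 1, 5) fits (10, 11, 4, 6); releases (3, 0, 2, 1), pool now (13, 11, 6, 7)


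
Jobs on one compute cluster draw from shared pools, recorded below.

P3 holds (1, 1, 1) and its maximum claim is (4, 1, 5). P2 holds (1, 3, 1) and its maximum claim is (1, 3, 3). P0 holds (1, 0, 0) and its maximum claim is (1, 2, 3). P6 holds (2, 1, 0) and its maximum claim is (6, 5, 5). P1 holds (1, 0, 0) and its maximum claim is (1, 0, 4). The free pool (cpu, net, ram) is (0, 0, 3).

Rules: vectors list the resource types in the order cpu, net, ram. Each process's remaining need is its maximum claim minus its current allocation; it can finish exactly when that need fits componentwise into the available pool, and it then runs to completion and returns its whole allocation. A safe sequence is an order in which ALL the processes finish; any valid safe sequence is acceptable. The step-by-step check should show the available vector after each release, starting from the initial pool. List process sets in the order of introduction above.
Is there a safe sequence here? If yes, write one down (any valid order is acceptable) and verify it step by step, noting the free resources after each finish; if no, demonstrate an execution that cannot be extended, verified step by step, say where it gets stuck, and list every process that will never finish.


SAFE — a valid safe sequence is P2, P0, P1, P3, P6.
Key observation: the order's first zero-slack moment is P1 ((0, 0, 4) needed, (2, 3, 4) free — a requested resource with nothing to spare).
Verifying each step:
  pool = (0, 0, 3)
  run P2 (needs (0, 0, 2), free (0, 0, 3)); after release of (1, 3, 1) the pool is (1, 3, 4)
  run P0 (needs (0, 2, 3), free (1, 3, 4)); after release of (1, 0, 0) the pool is (2, 3, 4)
  run P1 (needs (0, 0, 4), free (2, 3, 4)); after release of (1, 0, 0) the pool is (3, 3, 4)
  run P3 (needs (3, 0, 4), free (3, 3, 4)); after release of (1, 1, 1) the pool is (4, 4, 5)
  run P6 (needs (4, 4, 5), free (4, 4, 5)); after release of (2, 1, 0) the pool is (6, 5, 5)


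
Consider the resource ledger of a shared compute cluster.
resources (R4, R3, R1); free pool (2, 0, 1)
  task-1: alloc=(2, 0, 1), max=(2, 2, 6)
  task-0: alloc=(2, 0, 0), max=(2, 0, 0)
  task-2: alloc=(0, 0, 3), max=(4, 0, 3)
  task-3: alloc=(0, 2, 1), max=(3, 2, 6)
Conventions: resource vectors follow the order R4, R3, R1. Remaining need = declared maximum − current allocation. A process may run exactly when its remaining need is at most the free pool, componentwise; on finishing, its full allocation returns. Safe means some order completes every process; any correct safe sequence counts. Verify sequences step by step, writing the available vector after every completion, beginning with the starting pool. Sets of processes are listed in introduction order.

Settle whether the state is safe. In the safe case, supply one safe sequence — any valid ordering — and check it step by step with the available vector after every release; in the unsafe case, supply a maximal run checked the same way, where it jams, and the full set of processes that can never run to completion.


UNSAFE — no complete ordering exists.
Key observation: the wall is R1: completing task-0, task-2 brings the pool only to (4, 0, 4), and all the rest need more.
Going as far as possible: task-0, task-2; after that, nothing fits. Verifying each step:
  pool = (2, 0, 1)
  task-0 needs (0, 0, 0) <= (2, 0, 1) -> finishes; pool += (2, 0, 0) = (4, 0, 1)
  task-2 needs (4, 0, 0) <= (4, 0, 1) -> finishes; pool += (0, 0, 3) = (4, 0, 4)
  task-1 cannot run: need (0, 2, 5) vs free (4, 0, 4) (insufficient R3 and R1)
  task-3 cannot run: need (3, 0, 5) vs free (4, 0, 4) (insufficient R1)
Processes that can never finish: task-1 and task-3.


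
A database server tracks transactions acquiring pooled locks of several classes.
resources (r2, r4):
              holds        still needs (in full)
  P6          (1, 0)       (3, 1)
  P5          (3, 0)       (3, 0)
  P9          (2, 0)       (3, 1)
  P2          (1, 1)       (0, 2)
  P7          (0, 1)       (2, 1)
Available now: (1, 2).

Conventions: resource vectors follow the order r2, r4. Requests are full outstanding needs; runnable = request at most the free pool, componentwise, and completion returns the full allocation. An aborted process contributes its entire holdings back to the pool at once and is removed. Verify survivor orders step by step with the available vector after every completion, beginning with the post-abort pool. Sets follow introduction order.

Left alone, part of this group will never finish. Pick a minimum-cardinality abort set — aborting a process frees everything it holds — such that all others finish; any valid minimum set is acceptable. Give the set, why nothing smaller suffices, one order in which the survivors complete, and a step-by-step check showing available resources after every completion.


The answer: abort P9.
Key observation: P5 could never have finished before the abort; with (2, 0) returned by P9, it fits at step 2.
Why nothing smaller works: aborting no one leaves the state deadlocked as given.
The survivors complete as P7, P5, P2, P6. Walking it through (starting from the post-abort pool):
  pool = (3, 2)
  run P7 (needs (2, 1), free (3, 2)); after release of (0, 1) the pool is (3, 3)
  run P5 (needs (3, 0), free (3, 3)); after release of (3, 0) the pool is (6, 3)
  run P2 (needs (0, 2), free (6, 3)); after release of (1, 1) the pool is (7, 4)
  run P6 (needs (3, 1), free (7, 4)); after release of (1, 0) the pool is (8, 4)


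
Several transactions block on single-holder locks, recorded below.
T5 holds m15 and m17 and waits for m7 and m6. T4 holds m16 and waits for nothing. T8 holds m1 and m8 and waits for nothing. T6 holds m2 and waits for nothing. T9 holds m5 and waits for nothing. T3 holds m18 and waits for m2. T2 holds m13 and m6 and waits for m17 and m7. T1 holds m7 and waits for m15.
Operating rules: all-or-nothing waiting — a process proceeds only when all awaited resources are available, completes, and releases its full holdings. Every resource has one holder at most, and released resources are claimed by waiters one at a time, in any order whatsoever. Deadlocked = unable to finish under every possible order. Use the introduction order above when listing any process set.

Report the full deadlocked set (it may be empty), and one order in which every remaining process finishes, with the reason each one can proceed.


Deadlocked set: T5, T2 and T1.
Key observation: the wait chain closes on itself along T5 -> T2 -> T5; T1 is caught in further circular waits.
One completion order for the rest: T9, T4, T6, T8, T3.
Walking it through:
  T9 waits on nothing -> runs at once and releases m5
  T4 waits on nothing -> runs at once and releases m16
  T6 waits on nothing -> runs at once and releases m2
  T8 waits on nothing -> runs at once and releases m1 and m8
  T3 waits on m2 — all released -> runs and releases m18


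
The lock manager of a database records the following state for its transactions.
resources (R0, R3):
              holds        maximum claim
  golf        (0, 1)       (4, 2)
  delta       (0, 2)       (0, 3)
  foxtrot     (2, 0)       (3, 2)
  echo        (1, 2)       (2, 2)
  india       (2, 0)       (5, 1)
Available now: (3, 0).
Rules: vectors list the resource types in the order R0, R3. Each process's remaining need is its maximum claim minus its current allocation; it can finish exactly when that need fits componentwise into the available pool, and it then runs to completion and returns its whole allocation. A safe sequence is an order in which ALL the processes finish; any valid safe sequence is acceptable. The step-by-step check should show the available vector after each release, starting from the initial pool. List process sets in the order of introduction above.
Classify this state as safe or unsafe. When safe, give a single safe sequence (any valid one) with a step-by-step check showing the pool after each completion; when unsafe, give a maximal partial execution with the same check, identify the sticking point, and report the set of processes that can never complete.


SAFE — a valid safe sequence is echo, india, foxtrot, delta, golf.
Key observation: reading the order forward, foxtrot is the first process whose need (1, 2) meets the free pool (6, 2) exactly on a resource it requests.
Check, step by step:
  pool = (3, 0)
  run echo (needs (1, 0), free (3, 0)); after release of (1, 2) the pool is (4, 2)
  run india (needs (3, 1), free (4, 2)); after release of (2, 0) the pool is (6, 2)
  run foxtrot (needs (1, 2), free (6, 2)); after release of (2, 0) the pool is (8, 2)
  run delta (needs (0, 1), free (8, 2)); after release of (0, 2) the pool is (8, 4)
  run golf (needs (4, 1), free (8, 4)); after release of (0, 1) the pool is (8, 5)


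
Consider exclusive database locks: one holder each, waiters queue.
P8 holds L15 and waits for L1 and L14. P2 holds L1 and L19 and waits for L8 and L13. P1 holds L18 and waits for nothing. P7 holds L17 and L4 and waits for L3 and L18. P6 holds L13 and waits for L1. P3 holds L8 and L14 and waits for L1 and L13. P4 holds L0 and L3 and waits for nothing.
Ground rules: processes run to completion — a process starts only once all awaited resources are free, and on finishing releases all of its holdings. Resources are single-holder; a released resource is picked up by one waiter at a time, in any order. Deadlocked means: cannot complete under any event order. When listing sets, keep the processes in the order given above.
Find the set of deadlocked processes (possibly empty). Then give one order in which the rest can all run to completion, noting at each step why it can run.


The deadlocked set is P8, P2, P6 and P3.
Key observation: the waits loop around P2 -> P6 -> P2 with no way out; P3 is caught in further circular waits and P8 waits into the deadlock from upstream.
A valid finishing order for the others: P1, P4, P7.
Check, step by step:
  P1 waits on nothing -> runs at once and releases L18
  P4 waits on nothing -> runs at once and releases L0 and L3
  P7: everything it awaited (L3 and L18) is free; runs, freeing L17 and L4


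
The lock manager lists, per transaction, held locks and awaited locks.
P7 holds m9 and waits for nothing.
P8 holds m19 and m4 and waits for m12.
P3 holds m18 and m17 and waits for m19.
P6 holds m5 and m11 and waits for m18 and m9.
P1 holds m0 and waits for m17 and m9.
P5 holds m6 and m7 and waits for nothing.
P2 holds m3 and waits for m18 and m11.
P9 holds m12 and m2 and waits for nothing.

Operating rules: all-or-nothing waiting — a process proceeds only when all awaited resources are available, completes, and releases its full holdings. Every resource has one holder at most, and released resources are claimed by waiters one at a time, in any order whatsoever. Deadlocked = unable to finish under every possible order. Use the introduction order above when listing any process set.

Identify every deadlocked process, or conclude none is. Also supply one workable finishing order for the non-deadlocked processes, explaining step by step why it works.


The deadlocked set is empty.
Key observation: all waits point, directly or indirectly, at processes that can finish, so nothing is permanently blocked.
The rest can finish in the order P5, P9, P8, P3, P7, P6, P1, P2.
Check, step by step:
  P5 waits on nothing -> runs at once and releases m6 and m7
  P9 waits on nothing -> runs at once and releases m12 and m2
  P8 waits on m12 — all released -> runs and releases m19 and m4
  P3 waits on m19 — all released -> runs and releases m18 and m17
  P7 waits on nothing -> runs at once and releases m9
  P6 waits on m18 and m9 — all released -> runs and releases m5 and m11
  P1 waits on m17 and m9 — all released -> runs and releases m0
  P2 waits on m18 and m11 — all released -> runs and releases m3


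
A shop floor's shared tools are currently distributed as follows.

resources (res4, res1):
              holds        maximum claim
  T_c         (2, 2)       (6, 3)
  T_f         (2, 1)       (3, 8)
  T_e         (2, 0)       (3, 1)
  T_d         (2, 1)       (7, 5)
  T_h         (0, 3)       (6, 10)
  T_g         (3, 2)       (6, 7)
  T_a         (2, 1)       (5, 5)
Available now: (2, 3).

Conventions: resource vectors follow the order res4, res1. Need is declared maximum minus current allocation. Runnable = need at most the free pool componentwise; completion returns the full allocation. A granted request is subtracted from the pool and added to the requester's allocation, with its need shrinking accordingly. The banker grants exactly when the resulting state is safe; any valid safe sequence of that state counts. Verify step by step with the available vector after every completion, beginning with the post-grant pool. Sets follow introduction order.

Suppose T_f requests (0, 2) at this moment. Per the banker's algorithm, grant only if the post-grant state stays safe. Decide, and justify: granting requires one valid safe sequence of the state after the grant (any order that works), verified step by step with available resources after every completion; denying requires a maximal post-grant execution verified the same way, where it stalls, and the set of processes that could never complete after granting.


DENY. Granting would leave the state unsafe.
Key observation: once T_e, T_c finish, the pool peaks at (6, 3) — and every remaining process still needs more res1 than that.
Pretend the grant happened; the run T_e, T_c goes as far as possible. Verifying each step:
  pool = (2, 1)
  T_e: need (1, 1) fits (2, 1); releases (2, 0), pool now (4, 1)
  T_c: need (4, 1) fits (4, 1); releases (2, 2), pool now (6, 3)
  T_f still needs (1, 5) but only (6, 3) is free — short on res1
  T_d still needs (5, 4) but only (6, 3) is free — short on res1
  T_h still needs (6, 7) but only (6, 3) is free — short on res1
  T_g still needs (3, 5) but only (6, 3) is free — short on res1
  T_a still needs (3, 4) but only (6, 3) is free — short on res1
Post-grant, the permanently blocked set is T_f, T_d, T_h, T_g and T_a.


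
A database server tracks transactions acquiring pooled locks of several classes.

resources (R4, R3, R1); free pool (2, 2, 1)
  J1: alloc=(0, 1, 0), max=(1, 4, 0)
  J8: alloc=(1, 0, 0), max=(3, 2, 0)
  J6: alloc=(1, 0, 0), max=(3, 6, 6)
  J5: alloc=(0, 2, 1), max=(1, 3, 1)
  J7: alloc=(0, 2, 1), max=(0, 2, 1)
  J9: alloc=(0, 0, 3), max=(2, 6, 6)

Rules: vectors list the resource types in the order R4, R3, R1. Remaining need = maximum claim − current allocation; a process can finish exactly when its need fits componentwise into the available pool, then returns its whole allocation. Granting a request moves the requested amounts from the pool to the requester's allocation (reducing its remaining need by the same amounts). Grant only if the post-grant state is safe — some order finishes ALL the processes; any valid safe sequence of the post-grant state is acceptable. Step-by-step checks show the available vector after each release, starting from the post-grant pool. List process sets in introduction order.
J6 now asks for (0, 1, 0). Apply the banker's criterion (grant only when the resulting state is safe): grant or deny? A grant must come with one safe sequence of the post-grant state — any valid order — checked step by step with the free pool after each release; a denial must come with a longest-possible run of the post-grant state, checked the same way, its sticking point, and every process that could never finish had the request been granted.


GRANT: granting preserves safety; a valid post-grant sequence is J7, J8, J5, J1, J9, J6.
Key observation: even at the reduced pool (2, 1, 1), J7 fits immediately, so safety survives the grant.
Step-by-step check of the post-grant state:
  pool = (2, 1, 1)
  run J7 (needs (0, 0, 0), free (2, 1, 1)); after release of (0, 2, 1) the pool is (2, 3, 2)
  run J8 (needs (2, 2, 0), free (2, 3, 2)); after release of (1, 0, 0) the pool is (3, 3, 2)
  run J5 (needs (1, 1, 0), free (3, 3, 2)); after release of (0, 2, 1) the pool is (3, 5, 3)
  run J1 (needs (1, 3, 0), free (3, 5, 3)); after release of (0, 1, 0) the pool is (3, 6, 3)
  run J9 (needs (2, 6, 3), free (3, 6, 3)); after release of (0, 0, 3) the pool is (3, 6, 6)
  run J6 (needs (2, 5, 6), free (3, 6, 6)); after release of (1, 1, 0) the pool is (4, 7, 6)


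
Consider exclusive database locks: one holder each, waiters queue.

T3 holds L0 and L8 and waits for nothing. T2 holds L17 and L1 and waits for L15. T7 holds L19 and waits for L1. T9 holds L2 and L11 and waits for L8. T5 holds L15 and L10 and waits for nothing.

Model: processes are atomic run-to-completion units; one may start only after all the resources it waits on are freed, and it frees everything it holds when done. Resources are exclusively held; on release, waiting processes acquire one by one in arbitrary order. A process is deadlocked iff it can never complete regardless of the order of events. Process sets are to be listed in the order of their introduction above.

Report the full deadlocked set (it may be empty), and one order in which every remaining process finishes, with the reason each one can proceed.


The deadlocked set is empty.
Key observation: the wait graph is acyclic; completion cascades from the unblocked processes through everyone else.
One completion order for the rest: T5, T3, T2, T9, T7.
Walking it through:
  T5 waits on nothing -> runs at once and releases L15 and L10
  T3 waits on nothing -> runs at once and releases L0 and L8
  T2: everything it awaited (L15) is free; runs, freeing L17 and L1
  T9: everything it awaited (L8) is free; runs, freeing L2 and L11
  T7: everything it awaited (L1) is free; runs, freeing L19
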